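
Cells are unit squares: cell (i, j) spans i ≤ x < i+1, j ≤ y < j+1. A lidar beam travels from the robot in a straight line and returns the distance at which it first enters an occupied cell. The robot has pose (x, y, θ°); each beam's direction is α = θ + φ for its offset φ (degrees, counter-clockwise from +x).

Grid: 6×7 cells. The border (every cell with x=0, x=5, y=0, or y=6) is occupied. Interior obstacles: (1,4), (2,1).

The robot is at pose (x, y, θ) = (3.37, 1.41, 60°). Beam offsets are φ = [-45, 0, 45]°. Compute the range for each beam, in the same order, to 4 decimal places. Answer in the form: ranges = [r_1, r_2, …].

ranges = [1.6875, 3.2600, 4.7519]

beam 1: φ=-45°, α=15°
  dir = (cos 15°, sin 15°) = (0.9659, 0.2588); from cell (3,1)
  next x-line at t=0.6522, next y-line at t=2.2796; Δt_x=1.0353, Δt_y=3.8637
    x: enter (4,1) at t=0.6522
    x: enter (5,1) at t=1.6875 ← occupied
  → r_1 = 1.6875
beam 2: φ=0°, α=60°
  dir = (cos 60°, sin 60°) = (0.5000, 0.8660); from cell (3,1)
  next x-line at t=1.2600, next y-line at t=0.6813; Δt_x=2.0000, Δt_y=1.1547
    y: enter (3,2) at t=0.6813
    x: enter (4,2) at t=1.2600
    y: enter (4,3) at t=1.8360
    y: enter (4,4) at t=2.9907
    x: enter (5,4) at t=3.2600 ← occupied
  → r_2 = 3.2600
beam 3: φ=45°, α=105°
  dir = (cos 105°, sin 105°) = (-0.2588, 0.9659); from cell (3,1)
  next x-line at t=1.4296, next y-line at t=0.6108; Δt_x=3.8637, Δt_y=1.0353
    y: enter (3,2) at t=0.6108
    x: enter (2,2) at t=1.4296
    y: enter (2,3) at t=1.6461
    y: enter (2,4) at t=2.6814
    y: enter (2,5) at t=3.7166
    y: enter (2,6) at t=4.7519 ← occupied
  → r_3 = 4.7519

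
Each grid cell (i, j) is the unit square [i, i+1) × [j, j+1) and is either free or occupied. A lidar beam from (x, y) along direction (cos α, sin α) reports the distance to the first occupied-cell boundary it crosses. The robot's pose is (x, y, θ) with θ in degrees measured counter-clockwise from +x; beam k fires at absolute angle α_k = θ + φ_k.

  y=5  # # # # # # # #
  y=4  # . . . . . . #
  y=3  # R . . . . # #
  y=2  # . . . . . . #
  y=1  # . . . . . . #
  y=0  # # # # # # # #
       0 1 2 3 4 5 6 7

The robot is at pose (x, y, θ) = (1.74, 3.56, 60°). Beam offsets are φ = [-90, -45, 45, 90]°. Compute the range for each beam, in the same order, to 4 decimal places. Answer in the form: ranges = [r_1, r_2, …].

beam 1: φ=-90°, α=330°
  direction (0.8660, -0.5000); cell (1,3); t to first gridline: x 0.3002, y 1.1200 (then +1.1547 / +2.0000)
    (2,3) via x @ 0.3002
    (2,2) via y @ 1.1200
    (3,2) via x @ 1.4549
    (4,2) via x @ 2.6096
    (4,1) via y @ 3.1200
    (5,1) via x @ 3.7643
    (6,1) via x @ 4.9190
    (6,0) via y @ 5.1200  # hit
  → r_1 = 5.1200
beam 2: φ=-45°, α=15°
  direction (0.9659, 0.2588); cell (1,3); t to first gridline: x 0.2692, y 1.7000 (then +1.0353 / +3.8637)
    (2,3) via x @ 0.2692
    (3,3) via x @ 1.3044
    (3,4) via y @ 1.7000
    (4,4) via x @ 2.3397
    (5,4) via x @ 3.3750
    (6,4) via x @ 4.4103
    (7,4) via x @ 5.4456  # hit
  → r_2 = 5.4456
beam 3: φ=45°, α=105°
  direction (-0.2588, 0.9659); cell (1,3); t to first gridline: x 2.8591, y 0.4555 (then +3.8637 / +1.0353)
    (1,4) via y @ 0.4555
    (1,5) via y @ 1.4908  # hit
  → r_3 = 1.4908
beam 4: φ=90°, α=150°
  direction (-0.8660, 0.5000); cell (1,3); t to first gridline: x 0.8545, y 0.8800 (then +1.1547 / +2.0000)
    (0,3) via x @ 0.8545  # hit
  → r_4 = 0.8545

ranges = [5.1200, 5.4456, 1.4908, 0.8545]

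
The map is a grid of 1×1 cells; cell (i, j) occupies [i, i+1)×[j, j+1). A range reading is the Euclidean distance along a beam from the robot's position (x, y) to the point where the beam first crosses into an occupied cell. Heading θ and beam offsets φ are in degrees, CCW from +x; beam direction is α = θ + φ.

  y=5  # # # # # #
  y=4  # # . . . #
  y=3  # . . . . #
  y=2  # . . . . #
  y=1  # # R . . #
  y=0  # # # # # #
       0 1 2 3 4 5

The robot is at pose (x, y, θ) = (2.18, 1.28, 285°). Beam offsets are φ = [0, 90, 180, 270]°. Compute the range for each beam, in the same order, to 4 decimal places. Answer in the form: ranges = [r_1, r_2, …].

ranges = [0.2899, 2.9195, 0.6955, 0.1863]

beam 1: φ=0°, α=285°
  direction (0.2588, -0.9659); cell (2,1); t to first gridline: x 3.1682, y 0.2899 (then +3.8637 / +1.0353)
    (2,0) via y @ 0.2899  # hit
  → r_1 = 0.2899
beam 2: φ=90°, α=15°
  direction (0.9659, 0.2588); cell (2,1); t to first gridline: x 0.8489, y 2.7819 (then +1.0353 / +3.8637)
    (3,1) via x @ 0.8489
    (4,1) via x @ 1.8842
    (4,2) via y @ 2.7819
    (5,2) via x @ 2.9195  # hit
  → r_2 = 2.9195
beam 3: φ=180°, α=105°
  direction (-0.2588, 0.9659); cell (2,1); t to first gridline: x 0.6955, y 0.7454 (then +3.8637 / +1.0353)
    (1,1) via x @ 0.6955  # hit
  → r_3 = 0.6955
beam 4: φ=270°, α=195°
  direction (-0.9659, -0.2588); cell (2,1); t to first gridline: x 0.1863, y 1.0818 (then +1.0353 / +3.8637)
    (1,1) via x @ 0.1863  # hit
  → r_4 = 0.1863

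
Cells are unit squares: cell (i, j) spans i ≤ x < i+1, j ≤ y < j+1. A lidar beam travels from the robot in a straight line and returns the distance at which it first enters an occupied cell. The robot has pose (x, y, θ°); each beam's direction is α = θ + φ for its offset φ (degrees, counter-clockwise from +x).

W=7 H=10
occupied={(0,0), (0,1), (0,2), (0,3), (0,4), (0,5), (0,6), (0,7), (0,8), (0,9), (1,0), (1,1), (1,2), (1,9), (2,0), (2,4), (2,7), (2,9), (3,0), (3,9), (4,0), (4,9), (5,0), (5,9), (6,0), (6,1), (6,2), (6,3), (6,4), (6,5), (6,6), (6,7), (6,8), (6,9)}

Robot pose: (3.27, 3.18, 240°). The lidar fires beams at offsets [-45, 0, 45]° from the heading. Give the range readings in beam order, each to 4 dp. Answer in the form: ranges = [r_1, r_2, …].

beam 1: φ=-45°, α=195°
  direction (-0.9659, -0.2588); cell (3,3); t to first gridline: x 0.2795, y 0.6955 (then +1.0353 / +3.8637)
    (2,3) via x @ 0.2795
    (2,2) via y @ 0.6955
    (1,2) via x @ 1.3148  # hit
  → r_1 = 1.3148
beam 2: φ=0°, α=240°
  direction (-0.5000, -0.8660); cell (3,3); t to first gridline: x 0.5400, y 0.2078 (then +2.0000 / +1.1547)
    (3,2) via y @ 0.2078
    (2,2) via x @ 0.5400
    (2,1) via y @ 1.3625
    (2,0) via y @ 2.5172  # hit
  → r_2 = 2.5172
beam 3: φ=45°, α=285°
  direction (0.2588, -0.9659); cell (3,3); t to first gridline: x 2.8205, y 0.1863 (then +3.8637 / +1.0353)
    (3,2) via y @ 0.1863
    (3,1) via y @ 1.2216
    (3,0) via y @ 2.2569  # hit
  → r_3 = 2.2569

ranges = [1.3148, 2.5172, 2.2569]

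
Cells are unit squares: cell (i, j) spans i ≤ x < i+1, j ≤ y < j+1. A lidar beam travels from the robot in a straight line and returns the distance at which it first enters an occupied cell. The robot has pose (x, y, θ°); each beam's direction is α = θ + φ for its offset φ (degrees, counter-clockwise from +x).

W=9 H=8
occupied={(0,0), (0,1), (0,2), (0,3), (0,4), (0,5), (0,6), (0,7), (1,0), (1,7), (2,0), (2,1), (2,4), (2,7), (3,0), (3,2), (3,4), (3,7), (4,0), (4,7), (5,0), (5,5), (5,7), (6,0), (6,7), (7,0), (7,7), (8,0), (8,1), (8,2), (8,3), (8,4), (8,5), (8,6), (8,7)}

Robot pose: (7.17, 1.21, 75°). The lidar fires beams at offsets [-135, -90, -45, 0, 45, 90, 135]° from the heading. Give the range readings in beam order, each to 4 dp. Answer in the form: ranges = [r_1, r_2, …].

beam 1: φ=-135°, α=300°
  d=(0.5000,-0.8660)  start (7,1)  tX=1.6600 tY=0.2425  stride 1/|dx|=2.0000 1/|dy|=1.1547
    cross y-line → (7,0), t=0.2425 (wall)
  → r_1 = 0.2425
beam 2: φ=-90°, α=345°
  d=(0.9659,-0.2588)  start (7,1)  tX=0.8593 tY=0.8114  stride 1/|dx|=1.0353 1/|dy|=3.8637
    cross y-line → (7,0), t=0.8114 (wall)
  → r_2 = 0.8114
beam 3: φ=-45°, α=30°
  d=(0.8660,0.5000)  start (7,1)  tX=0.9584 tY=1.5800  stride 1/|dx|=1.1547 1/|dy|=2.0000
    cross x-line → (8,1), t=0.9584 (wall)
  → r_3 = 0.9584
beam 4: φ=0°, α=75°
  d=(0.2588,0.9659)  start (7,1)  tX=3.2069 tY=0.8179  stride 1/|dx|=3.8637 1/|dy|=1.0353
    cross y-line → (7,2), t=0.8179
    cross y-line → (7,3), t=1.8531
    cross y-line → (7,4), t=2.8884
    cross x-line → (8,4), t=3.2069 (wall)
  → r_4 = 3.2069
beam 5: φ=45°, α=120°
  d=(-0.5000,0.8660)  start (7,1)  tX=0.3400 tY=0.9122  stride 1/|dx|=2.0000 1/|dy|=1.1547
    cross x-line → (6,1), t=0.3400
    cross y-line → (6,2), t=0.9122
    cross y-line → (6,3), t=2.0669
    cross x-line → (5,3), t=2.3400
    cross y-line → (5,4), t=3.2216
    cross x-line → (4,4), t=4.3400
    cross y-line → (4,5), t=4.3763
    cross y-line → (4,6), t=5.5310
    cross x-line → (3,6), t=6.3400
    cross y-line → (3,7), t=6.6857 (wall)
  → r_5 = 6.6857
beam 6: φ=90°, α=165°
  d=(-0.9659,0.2588)  start (7,1)  tX=0.1760 tY=3.0523  stride 1/|dx|=1.0353 1/|dy|=3.8637
    cross x-line → (6,1), t=0.1760
    cross x-line → (5,1), t=1.2113
    cross x-line → (4,1), t=2.2465
    cross y-line → (4,2), t=3.0523
    cross x-line → (3,2), t=3.2818 (wall)
  → r_6 = 3.2818
beam 7: φ=135°, α=210°
  d=(-0.8660,-0.5000)  start (7,1)  tX=0.1963 tY=0.4200  stride 1/|dx|=1.1547 1/|dy|=2.0000
    cross x-line → (6,1), t=0.1963
    cross y-line → (6,0), t=0.4200 (wall)
  → r_7 = 0.4200

ranges = [0.2425, 0.8114, 0.9584, 3.2069, 6.6857, 3.2818, 0.4200]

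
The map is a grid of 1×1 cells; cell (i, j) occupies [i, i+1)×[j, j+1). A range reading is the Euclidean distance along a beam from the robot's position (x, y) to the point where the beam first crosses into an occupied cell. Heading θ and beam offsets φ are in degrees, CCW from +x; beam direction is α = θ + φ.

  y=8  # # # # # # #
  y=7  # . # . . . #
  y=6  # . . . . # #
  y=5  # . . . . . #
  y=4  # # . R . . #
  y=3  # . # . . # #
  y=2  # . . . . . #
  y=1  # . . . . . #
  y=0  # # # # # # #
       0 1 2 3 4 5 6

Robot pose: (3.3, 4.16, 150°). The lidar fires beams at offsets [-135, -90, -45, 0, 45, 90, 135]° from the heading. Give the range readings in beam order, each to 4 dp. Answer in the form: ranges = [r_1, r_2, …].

ranges = [2.7952, 4.4341, 2.9402, 1.5011, 0.6182, 0.6000, 3.2715]

beam 1: φ=-135°, α=15°
  d=(0.9659,0.2588)  start (3,4)  tX=0.7247 tY=3.2455  stride 1/|dx|=1.0353 1/|dy|=3.8637
    cross x-line → (4,4), t=0.7247
    cross x-line → (5,4), t=1.7600
    cross x-line → (6,4), t=2.7952 (wall)
  → r_1 = 2.7952
beam 2: φ=-90°, α=60°
  d=(0.5000,0.8660)  start (3,4)  tX=1.4000 tY=0.9699  stride 1/|dx|=2.0000 1/|dy|=1.1547
    cross y-line → (3,5), t=0.9699
    cross x-line → (4,5), t=1.4000
    cross y-line → (4,6), t=2.1246
    cross y-line → (4,7), t=3.2793
    cross x-line → (5,7), t=3.4000
    cross y-line → (5,8), t=4.4341 (wall)
  → r_2 = 4.4341
beam 3: φ=-45°, α=105°
  d=(-0.2588,0.9659)  start (3,4)  tX=1.1591 tY=0.8696  stride 1/|dx|=3.8637 1/|dy|=1.0353
    cross y-line → (3,5), t=0.8696
    cross x-line → (2,5), t=1.1591
    cross y-line → (2,6), t=1.9049
    cross y-line → (2,7), t=2.9402 (wall)
  → r_3 = 2.9402
beam 4: φ=0°, α=150°
  d=(-0.8660,0.5000)  start (3,4)  tX=0.3464 tY=1.6800  stride 1/|dx|=1.1547 1/|dy|=2.0000
    cross x-line → (2,4), t=0.3464
    cross x-line → (1,4), t=1.5011 (wall)
  → r_4 = 1.5011
beam 5: φ=45°, α=195°
  d=(-0.9659,-0.2588)  start (3,4)  tX=0.3106 tY=0.6182  stride 1/|dx|=1.0353 1/|dy|=3.8637
    cross x-line → (2,4), t=0.3106
    cross y-line → (2,3), t=0.6182 (wall)
  → r_5 = 0.6182
beam 6: φ=90°, α=240°
  d=(-0.5000,-0.8660)  start (3,4)  tX=0.6000 tY=0.1848  stride 1/|dx|=2.0000 1/|dy|=1.1547
    cross y-line → (3,3), t=0.1848
    cross x-line → (2,3), t=0.6000 (wall)
  → r_6 = 0.6000
beam 7: φ=135°, α=285°
  d=(0.2588,-0.9659)  start (3,4)  tX=2.7046 tY=0.1656  stride 1/|dx|=3.8637 1/|dy|=1.0353
    cross y-line → (3,3), t=0.1656
    cross y-line → (3,2), t=1.2009
    cross y-line → (3,1), t=2.2362
    cross x-line → (4,1), t=2.7046
    cross y-line → (4,0), t=3.2715 (wall)
  → r_7 = 3.2715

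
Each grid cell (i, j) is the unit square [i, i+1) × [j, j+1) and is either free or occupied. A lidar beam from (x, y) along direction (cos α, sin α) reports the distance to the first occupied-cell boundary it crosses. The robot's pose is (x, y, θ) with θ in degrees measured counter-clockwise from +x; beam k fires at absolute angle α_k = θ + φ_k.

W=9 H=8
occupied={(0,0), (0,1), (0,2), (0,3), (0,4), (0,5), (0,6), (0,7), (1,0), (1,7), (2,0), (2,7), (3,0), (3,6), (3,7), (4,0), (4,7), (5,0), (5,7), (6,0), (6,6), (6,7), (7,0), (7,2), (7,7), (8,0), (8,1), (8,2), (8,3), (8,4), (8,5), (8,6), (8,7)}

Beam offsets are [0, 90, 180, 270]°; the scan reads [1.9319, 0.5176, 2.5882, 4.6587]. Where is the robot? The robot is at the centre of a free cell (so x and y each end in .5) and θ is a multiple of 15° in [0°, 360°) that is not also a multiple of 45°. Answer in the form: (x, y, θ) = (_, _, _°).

Candidates: 39 free-cell centres × 16 headings = 624 poses. Raycast each; keep the one whose scan matches to 4 dp.
  (1.5, 1.5, 210°): beam 1 = 0.5774 ≠ 1.9319 ✗
  (6.5, 5.5, 150°): beam 1 = 2.8868 ≠ 1.9319 ✗
  (4.5, 1.5, 150°): beam 1 = 4.0415 ≠ 1.9319 ✗
  (7.5, 1.5, 165°): beam 1 = 6.7293 ≠ 1.9319 ✗
  (5.5, 1.5, 300°): beam 1 = 0.5774 ≠ 1.9319 ✗
  …
  (4.5, 1.5, 195°): r_1=1.9319, r_2=0.5176, r_3=2.5882, r_4=4.6587 — all match ✓
Unique over the lattice → pose = (4.5, 1.5, 195°).

(x, y, θ) = (4.5, 1.5, 195°)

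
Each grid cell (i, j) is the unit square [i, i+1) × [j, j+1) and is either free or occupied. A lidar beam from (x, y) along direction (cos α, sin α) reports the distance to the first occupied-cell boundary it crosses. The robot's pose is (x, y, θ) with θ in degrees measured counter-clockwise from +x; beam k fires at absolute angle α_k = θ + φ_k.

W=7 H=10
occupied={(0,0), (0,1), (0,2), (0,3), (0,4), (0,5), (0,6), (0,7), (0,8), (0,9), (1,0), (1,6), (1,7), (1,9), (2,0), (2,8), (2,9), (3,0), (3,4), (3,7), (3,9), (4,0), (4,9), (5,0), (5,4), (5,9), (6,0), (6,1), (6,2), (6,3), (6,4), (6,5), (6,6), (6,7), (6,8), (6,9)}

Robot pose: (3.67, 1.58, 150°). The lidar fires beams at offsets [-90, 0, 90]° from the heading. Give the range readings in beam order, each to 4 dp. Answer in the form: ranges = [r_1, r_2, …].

beam 1: φ=-90°, α=60°
  direction (0.5000, 0.8660); cell (3,1); t to first gridline: x 0.6600, y 0.4850 (then +2.0000 / +1.1547)
    (3,2) via y @ 0.4850
    (4,2) via x @ 0.6600
    (4,3) via y @ 1.6397
    (5,3) via x @ 2.6600
    (5,4) via y @ 2.7944  # hit
  → r_1 = 2.7944
beam 2: φ=0°, α=150°
  direction (-0.8660, 0.5000); cell (3,1); t to first gridline: x 0.7736, y 0.8400 (then +1.1547 / +2.0000)
    (2,1) via x @ 0.7736
    (2,2) via y @ 0.8400
    (1,2) via x @ 1.9283
    (1,3) via y @ 2.8400
    (0,3) via x @ 3.0831  # hit
  → r_2 = 3.0831
beam 3: φ=90°, α=240°
  direction (-0.5000, -0.8660); cell (3,1); t to first gridline: x 1.3400, y 0.6697 (then +2.0000 / +1.1547)
    (3,0) via y @ 0.6697  # hit
  → r_3 = 0.6697

ranges = [2.7944, 3.0831, 0.6697]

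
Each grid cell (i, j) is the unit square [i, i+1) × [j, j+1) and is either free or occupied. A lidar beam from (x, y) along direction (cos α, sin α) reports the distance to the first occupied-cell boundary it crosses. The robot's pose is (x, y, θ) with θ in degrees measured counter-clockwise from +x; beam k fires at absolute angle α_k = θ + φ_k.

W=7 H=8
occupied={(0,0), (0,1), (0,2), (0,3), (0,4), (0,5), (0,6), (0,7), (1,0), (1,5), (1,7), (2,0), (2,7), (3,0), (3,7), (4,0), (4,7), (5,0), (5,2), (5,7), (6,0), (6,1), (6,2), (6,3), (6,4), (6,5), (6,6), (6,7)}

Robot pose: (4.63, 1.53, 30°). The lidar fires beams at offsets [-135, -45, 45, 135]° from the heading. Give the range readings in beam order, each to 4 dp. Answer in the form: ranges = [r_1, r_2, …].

beam 1: φ=-135°, α=255°
  d=(-0.2588,-0.9659)  start (4,1)  tX=2.4341 tY=0.5487  stride 1/|dx|=3.8637 1/|dy|=1.0353
    cross y-line → (4,0), t=0.5487 (wall)
  → r_1 = 0.5487
beam 2: φ=-45°, α=345°
  d=(0.9659,-0.2588)  start (4,1)  tX=0.3831 tY=2.0478  stride 1/|dx|=1.0353 1/|dy|=3.8637
    cross x-line → (5,1), t=0.3831
    cross x-line → (6,1), t=1.4183 (wall)
  → r_2 = 1.4183
beam 3: φ=45°, α=75°
  d=(0.2588,0.9659)  start (4,1)  tX=1.4296 tY=0.4866  stride 1/|dx|=3.8637 1/|dy|=1.0353
    cross y-line → (4,2), t=0.4866
    cross x-line → (5,2), t=1.4296 (wall)
  → r_3 = 1.4296
beam 4: φ=135°, α=165°
  d=(-0.9659,0.2588)  start (4,1)  tX=0.6522 tY=1.8159  stride 1/|dx|=1.0353 1/|dy|=3.8637
    cross x-line → (3,1), t=0.6522
    cross x-line → (2,1), t=1.6875
    cross y-line → (2,2), t=1.8159
    cross x-line → (1,2), t=2.7228
    cross x-line → (0,2), t=3.7581 (wall)
  → r_4 = 3.7581

ranges = [0.5487, 1.4183, 1.4296, 3.7581]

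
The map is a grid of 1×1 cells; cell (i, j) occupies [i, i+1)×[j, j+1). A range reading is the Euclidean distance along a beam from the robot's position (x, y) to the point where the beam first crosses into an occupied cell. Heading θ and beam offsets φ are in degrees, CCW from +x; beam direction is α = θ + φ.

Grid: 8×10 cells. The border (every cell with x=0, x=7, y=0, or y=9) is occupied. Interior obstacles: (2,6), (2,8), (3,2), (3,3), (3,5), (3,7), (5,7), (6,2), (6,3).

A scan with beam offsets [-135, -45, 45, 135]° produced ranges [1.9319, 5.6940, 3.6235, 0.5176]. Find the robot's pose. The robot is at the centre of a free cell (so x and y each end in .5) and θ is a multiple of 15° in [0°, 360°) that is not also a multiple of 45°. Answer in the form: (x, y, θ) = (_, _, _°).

Enumerate (i+0.5, j+0.5, θ) over the 39 free cells and 16 admissible headings. For each, cast all 4 beams and compare to the given ranges.
  (5.5, 2.5, 150°): beam 1 = 0.5176 ≠ 1.9319 ✗
  (1.5, 3.5, 345°): beam 1 = 0.5774 ≠ 1.9319 ✗
  (6.5, 5.5, 330°): beam 1 = 5.6940 ≠ 1.9319 ✗
  …
  (4.5, 1.5, 120°): r_1=1.9319, r_2=5.6940, r_3=3.6235, r_4=0.5176 — all match ✓
No second candidate reproduces the full scan.

(x, y, θ) = (4.5, 1.5, 120°)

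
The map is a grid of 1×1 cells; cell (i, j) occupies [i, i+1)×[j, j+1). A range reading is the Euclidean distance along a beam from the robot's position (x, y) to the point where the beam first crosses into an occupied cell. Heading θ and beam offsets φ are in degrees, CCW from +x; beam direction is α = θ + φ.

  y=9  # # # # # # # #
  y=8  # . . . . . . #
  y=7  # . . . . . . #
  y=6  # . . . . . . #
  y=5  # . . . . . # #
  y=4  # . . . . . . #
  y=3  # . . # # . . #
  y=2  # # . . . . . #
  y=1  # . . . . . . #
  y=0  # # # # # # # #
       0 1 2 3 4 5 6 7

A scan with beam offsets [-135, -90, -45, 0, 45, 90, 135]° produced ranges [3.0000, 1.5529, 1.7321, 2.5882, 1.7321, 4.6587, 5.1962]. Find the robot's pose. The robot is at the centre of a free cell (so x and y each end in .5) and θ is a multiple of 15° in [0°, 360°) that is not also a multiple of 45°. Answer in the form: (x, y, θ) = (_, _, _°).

(x, y, θ) = (2.5, 5.5, 255°)

Enumerate (i+0.5, j+0.5, θ) over the 44 free cells and 16 admissible headings. For each, cast all 7 beams and compare to the given ranges.
  (6.5, 6.5, 75°): beam 1 = 0.5774 ≠ 3.0000 ✗
  (4.5, 2.5, 60°): beam 1 = 1.5529 ≠ 3.0000 ✗
  (1.5, 5.5, 330°): beam 1 = 0.5176 ≠ 3.0000 ✗
  (6.5, 3.5, 345°): beam 1 = 5.0000 ≠ 3.0000 ✗
  (2.5, 2.5, 120°): beam 1 = 4.6587 ≠ 3.0000 ✗
  …
  (2.5, 5.5, 255°): r_1=3.0000, r_2=1.5529, r_3=1.7321, r_4=2.5882, r_5=1.7321, r_6=4.6587, r_7=5.1962 — all match ✓
Unique over the lattice → pose = (2.5, 5.5, 255°).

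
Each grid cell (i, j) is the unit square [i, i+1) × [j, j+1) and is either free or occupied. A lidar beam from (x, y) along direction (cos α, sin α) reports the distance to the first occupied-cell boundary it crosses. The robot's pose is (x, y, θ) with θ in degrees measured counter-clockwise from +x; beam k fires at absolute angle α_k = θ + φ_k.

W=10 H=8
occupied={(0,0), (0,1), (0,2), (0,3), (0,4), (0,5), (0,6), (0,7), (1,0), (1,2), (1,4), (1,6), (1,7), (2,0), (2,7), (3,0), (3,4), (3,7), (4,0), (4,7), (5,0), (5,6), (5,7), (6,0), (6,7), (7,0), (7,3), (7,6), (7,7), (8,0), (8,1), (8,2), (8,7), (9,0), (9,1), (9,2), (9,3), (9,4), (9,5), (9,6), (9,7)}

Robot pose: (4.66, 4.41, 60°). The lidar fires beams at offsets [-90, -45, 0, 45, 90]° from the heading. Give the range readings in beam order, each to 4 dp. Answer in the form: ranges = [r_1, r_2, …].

beam 1: φ=-90°, α=330°
  d=(0.8660,-0.5000)  start (4,4)  tX=0.3926 tY=0.8200  stride 1/|dx|=1.1547 1/|dy|=2.0000
    cross x-line → (5,4), t=0.3926
    cross y-line → (5,3), t=0.8200
    cross x-line → (6,3), t=1.5473
    cross x-line → (7,3), t=2.7020 (wall)
  → r_1 = 2.7020
beam 2: φ=-45°, α=15°
  d=(0.9659,0.2588)  start (4,4)  tX=0.3520 tY=2.2796  stride 1/|dx|=1.0353 1/|dy|=3.8637
    cross x-line → (5,4), t=0.3520
    cross x-line → (6,4), t=1.3873
    cross y-line → (6,5), t=2.2796
    cross x-line → (7,5), t=2.4225
    cross x-line → (8,5), t=3.4578
    cross x-line → (9,5), t=4.4931 (wall)
  → r_2 = 4.4931
beam 3: φ=0°, α=60°
  d=(0.5000,0.8660)  start (4,4)  tX=0.6800 tY=0.6813  stride 1/|dx|=2.0000 1/|dy|=1.1547
    cross x-line → (5,4), t=0.6800
    cross y-line → (5,5), t=0.6813
    cross y-line → (5,6), t=1.8360 (wall)
  → r_3 = 1.8360
beam 4: φ=45°, α=105°
  d=(-0.2588,0.9659)  start (4,4)  tX=2.5500 tY=0.6108  stride 1/|dx|=3.8637 1/|dy|=1.0353
    cross y-line → (4,5), t=0.6108
    cross y-line → (4,6), t=1.6461
    cross x-line → (3,6), t=2.5500
    cross y-line → (3,7), t=2.6814 (wall)
  → r_4 = 2.6814
beam 5: φ=90°, α=150°
  d=(-0.8660,0.5000)  start (4,4)  tX=0.7621 tY=1.1800  stride 1/|dx|=1.1547 1/|dy|=2.0000
    cross x-line → (3,4), t=0.7621 (wall)
  → r_5 = 0.7621

ranges = [2.7020, 4.4931, 1.8360, 2.6814, 0.7621]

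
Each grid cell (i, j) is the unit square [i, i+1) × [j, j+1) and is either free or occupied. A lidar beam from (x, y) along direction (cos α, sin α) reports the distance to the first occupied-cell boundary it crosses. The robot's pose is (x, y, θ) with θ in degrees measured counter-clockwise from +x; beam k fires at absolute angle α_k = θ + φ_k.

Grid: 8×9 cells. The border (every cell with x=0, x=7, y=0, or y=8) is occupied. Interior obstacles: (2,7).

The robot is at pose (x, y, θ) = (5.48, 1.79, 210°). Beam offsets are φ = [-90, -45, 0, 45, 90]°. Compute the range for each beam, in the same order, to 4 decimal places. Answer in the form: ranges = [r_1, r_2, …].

beam 1: φ=-90°, α=120°
  direction (-0.5000, 0.8660); cell (5,1); t to first gridline: x 0.9600, y 0.2425 (then +2.0000 / +1.1547)
    (5,2) via y @ 0.2425
    (4,2) via x @ 0.9600
    (4,3) via y @ 1.3972
    (4,4) via y @ 2.5519
    (3,4) via x @ 2.9600
    (3,5) via y @ 3.7066
    (3,6) via y @ 4.8613
    (2,6) via x @ 4.9600
    (2,7) via y @ 6.0160  # hit
  → r_1 = 6.0160
beam 2: φ=-45°, α=165°
  direction (-0.9659, 0.2588); cell (5,1); t to first gridline: x 0.4969, y 0.8114 (then +1.0353 / +3.8637)
    (4,1) via x @ 0.4969
    (4,2) via y @ 0.8114
    (3,2) via x @ 1.5322
    (2,2) via x @ 2.5675
    (1,2) via x @ 3.6028
    (0,2) via x @ 4.6380  # hit
  → r_2 = 4.6380
beam 3: φ=0°, α=210°
  direction (-0.8660, -0.5000); cell (5,1); t to first gridline: x 0.5543, y 1.5800 (then +1.1547 / +2.0000)
    (4,1) via x @ 0.5543
    (4,0) via y @ 1.5800  # hit
  → r_3 = 1.5800
beam 4: φ=45°, α=255°
  direction (-0.2588, -0.9659); cell (5,1); t to first gridline: x 1.8546, y 0.8179 (then +3.8637 / +1.0353)
    (5,0) via y @ 0.8179  # hit
  → r_4 = 0.8179
beam 5: φ=90°, α=300°
  direction (0.5000, -0.8660); cell (5,1); t to first gridline: x 1.0400, y 0.9122 (then +2.0000 / +1.1547)
    (5,0) via y @ 0.9122  # hit
  → r_5 = 0.9122

ranges = [6.0160, 4.6380, 1.5800, 0.8179, 0.9122]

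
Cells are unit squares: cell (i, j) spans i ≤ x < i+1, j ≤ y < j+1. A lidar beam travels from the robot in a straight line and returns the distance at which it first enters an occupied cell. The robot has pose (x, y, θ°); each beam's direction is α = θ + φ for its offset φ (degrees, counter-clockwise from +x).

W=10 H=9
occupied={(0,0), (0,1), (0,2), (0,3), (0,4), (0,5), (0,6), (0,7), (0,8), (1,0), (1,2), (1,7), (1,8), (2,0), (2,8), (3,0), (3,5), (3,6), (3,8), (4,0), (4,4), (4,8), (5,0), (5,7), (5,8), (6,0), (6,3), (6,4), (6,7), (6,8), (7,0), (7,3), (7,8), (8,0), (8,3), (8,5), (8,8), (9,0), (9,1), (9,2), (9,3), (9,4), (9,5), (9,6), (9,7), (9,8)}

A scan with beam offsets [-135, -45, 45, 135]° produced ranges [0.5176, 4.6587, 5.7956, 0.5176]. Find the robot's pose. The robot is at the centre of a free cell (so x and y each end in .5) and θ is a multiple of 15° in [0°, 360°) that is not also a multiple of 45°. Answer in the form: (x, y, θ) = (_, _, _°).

Enumerate (i+0.5, j+0.5, θ) over the 44 free cells and 16 admissible headings. For each, cast all 4 beams and compare to the given ranges.
  (8.5, 2.5, 255°): beam 1 = 0.5774 ≠ 0.5176 ✗
  (7.5, 4.5, 300°): beam 2 = 0.5176 ≠ 4.6587 ✗
  (8.5, 4.5, 165°): beam 1 = 0.5774 ≠ 0.5176 ✗
  …
  (2.5, 7.5, 300°): r_1=0.5176, r_2=4.6587, r_3=5.7956, r_4=0.5176 — all match ✓
No second candidate reproduces the full scan.

(x, y, θ) = (2.5, 7.5, 300°)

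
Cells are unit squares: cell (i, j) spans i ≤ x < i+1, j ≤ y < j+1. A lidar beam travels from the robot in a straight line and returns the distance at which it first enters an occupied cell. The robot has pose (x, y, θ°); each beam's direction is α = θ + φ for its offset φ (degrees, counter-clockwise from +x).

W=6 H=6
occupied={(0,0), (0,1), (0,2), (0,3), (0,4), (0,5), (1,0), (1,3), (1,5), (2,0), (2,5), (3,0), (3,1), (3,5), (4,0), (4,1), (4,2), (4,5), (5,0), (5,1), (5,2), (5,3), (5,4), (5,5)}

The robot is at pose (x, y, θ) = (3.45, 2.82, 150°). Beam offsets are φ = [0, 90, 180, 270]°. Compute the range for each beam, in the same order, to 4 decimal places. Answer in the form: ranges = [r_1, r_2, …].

beam 1: φ=0°, α=150°
  cosα=-0.8660 sinα=0.5000 | (3,2) | tMaxX 0.5196 tMaxY 0.3600 | tΔX 1.1547 tΔY 2.0000
    t=0.3600 [y] (3,3)
    t=0.5196 [x] (2,3)
    t=1.6743 [x] (1,3) — stop
  → r_1 = 1.6743
beam 2: φ=90°, α=240°
  cosα=-0.5000 sinα=-0.8660 | (3,2) | tMaxX 0.9000 tMaxY 0.9469 | tΔX 2.0000 tΔY 1.1547
    t=0.9000 [x] (2,2)
    t=0.9469 [y] (2,1)
    t=2.1016 [y] (2,0) — stop
  → r_2 = 2.1016
beam 3: φ=180°, α=330°
  cosα=0.8660 sinα=-0.5000 | (3,2) | tMaxX 0.6351 tMaxY 1.6400 | tΔX 1.1547 tΔY 2.0000
    t=0.6351 [x] (4,2) — stop
  → r_3 = 0.6351
beam 4: φ=270°, α=60°
  cosα=0.5000 sinα=0.8660 | (3,2) | tMaxX 1.1000 tMaxY 0.2078 | tΔX 2.0000 tΔY 1.1547
    t=0.2078 [y] (3,3)
    t=1.1000 [x] (4,3)
    t=1.3625 [y] (4,4)
    t=2.5172 [y] (4,5) — stop
  → r_4 = 2.5172

ranges = [1.6743, 2.1016, 0.6351, 2.5172]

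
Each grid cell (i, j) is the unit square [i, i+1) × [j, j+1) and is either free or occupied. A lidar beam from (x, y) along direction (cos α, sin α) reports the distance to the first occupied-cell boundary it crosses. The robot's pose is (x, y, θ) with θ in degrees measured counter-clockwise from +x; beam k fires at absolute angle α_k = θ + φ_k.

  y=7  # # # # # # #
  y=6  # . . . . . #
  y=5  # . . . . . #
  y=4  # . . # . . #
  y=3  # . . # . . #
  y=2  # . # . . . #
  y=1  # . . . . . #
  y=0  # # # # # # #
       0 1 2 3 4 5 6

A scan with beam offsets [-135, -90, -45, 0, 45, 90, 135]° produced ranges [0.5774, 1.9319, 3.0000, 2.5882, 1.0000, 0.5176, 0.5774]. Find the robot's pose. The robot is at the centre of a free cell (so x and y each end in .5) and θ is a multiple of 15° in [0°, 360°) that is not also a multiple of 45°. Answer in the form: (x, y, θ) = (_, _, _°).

(x, y, θ) = (5.5, 1.5, 165°)

Candidates: 27 free-cell centres × 16 headings = 432 poses. Raycast each; keep the one whose scan matches to 4 dp.
  (4.5, 1.5, 255°): beam 1 = 1.7321 ≠ 0.5774 ✗
  (4.5, 5.5, 240°): beam 1 = 1.5529 ≠ 0.5774 ✗
  (4.5, 4.5, 15°): beam 1 = 1.0000 ≠ 0.5774 ✗
  …
  (5.5, 1.5, 165°): r_1=0.5774, r_2=1.9319, r_3=3.0000, r_4=2.5882, r_5=1.0000, r_6=0.5176, r_7=0.5774 — all match ✓
Unique over the lattice → pose = (5.5, 1.5, 165°).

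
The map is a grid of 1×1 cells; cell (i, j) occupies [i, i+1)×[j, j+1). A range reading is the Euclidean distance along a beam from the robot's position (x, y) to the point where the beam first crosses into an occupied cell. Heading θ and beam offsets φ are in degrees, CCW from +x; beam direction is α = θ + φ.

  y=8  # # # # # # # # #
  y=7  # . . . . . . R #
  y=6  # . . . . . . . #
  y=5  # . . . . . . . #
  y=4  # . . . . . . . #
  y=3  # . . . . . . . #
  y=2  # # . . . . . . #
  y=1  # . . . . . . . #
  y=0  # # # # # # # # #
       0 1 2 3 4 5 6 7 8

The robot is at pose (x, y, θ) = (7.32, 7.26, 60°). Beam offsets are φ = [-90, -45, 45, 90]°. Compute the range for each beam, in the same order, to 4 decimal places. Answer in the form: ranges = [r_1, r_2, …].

ranges = [0.7852, 0.7040, 0.7661, 1.4800]

beam 1: φ=-90°, α=330°
  direction (0.8660, -0.5000); cell (7,7); t to first gridline: x 0.7852, y 0.5200 (then +1.1547 / +2.0000)
    (7,6) via y @ 0.5200
    (8,6) via x @ 0.7852  # hit
  → r_1 = 0.7852
beam 2: φ=-45°, α=15°
  direction (0.9659, 0.2588); cell (7,7); t to first gridline: x 0.7040, y 2.8591 (then +1.0353 / +3.8637)
    (8,7) via x @ 0.7040  # hit
  → r_2 = 0.7040
beam 3: φ=45°, α=105°
  direction (-0.2588, 0.9659); cell (7,7); t to first gridline: x 1.2364, y 0.7661 (then +3.8637 / +1.0353)
    (7,8) via y @ 0.7661  # hit
  → r_3 = 0.7661
beam 4: φ=90°, α=150°
  direction (-0.8660, 0.5000); cell (7,7); t to first gridline: x 0.3695, y 1.4800 (then +1.1547 / +2.0000)
    (6,7) via x @ 0.3695
    (6,8) via y @ 1.4800  # hit
  → r_4 = 1.4800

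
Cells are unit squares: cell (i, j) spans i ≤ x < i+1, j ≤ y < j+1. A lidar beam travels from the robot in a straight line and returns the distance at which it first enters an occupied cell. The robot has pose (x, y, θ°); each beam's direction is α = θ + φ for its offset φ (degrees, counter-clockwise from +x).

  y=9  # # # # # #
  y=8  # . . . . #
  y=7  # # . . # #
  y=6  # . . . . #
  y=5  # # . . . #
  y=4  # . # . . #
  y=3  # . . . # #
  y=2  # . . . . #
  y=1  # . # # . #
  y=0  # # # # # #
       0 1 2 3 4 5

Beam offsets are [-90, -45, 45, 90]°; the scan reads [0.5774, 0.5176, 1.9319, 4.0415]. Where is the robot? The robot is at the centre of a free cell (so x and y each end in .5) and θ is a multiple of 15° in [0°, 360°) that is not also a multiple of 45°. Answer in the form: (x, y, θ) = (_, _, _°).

Enumerate (i+0.5, j+0.5, θ) over the 25 free cells and 16 admissible headings. For each, cast all 4 beams and compare to the given ranges.
  (2.5, 6.5, 345°): beam 1 = 1.5529 ≠ 0.5774 ✗
  (3.5, 2.5, 75°): beam 1 = 1.5529 ≠ 0.5774 ✗
  (4.5, 6.5, 255°): beam 1 = 2.5882 ≠ 0.5774 ✗
  …
  (1.5, 3.5, 240°): r_1=0.5774, r_2=0.5176, r_3=1.9319, r_4=4.0415 — all match ✓
Unique over the lattice → pose = (1.5, 3.5, 240°).

(x, y, θ) = (1.5, 3.5, 240°)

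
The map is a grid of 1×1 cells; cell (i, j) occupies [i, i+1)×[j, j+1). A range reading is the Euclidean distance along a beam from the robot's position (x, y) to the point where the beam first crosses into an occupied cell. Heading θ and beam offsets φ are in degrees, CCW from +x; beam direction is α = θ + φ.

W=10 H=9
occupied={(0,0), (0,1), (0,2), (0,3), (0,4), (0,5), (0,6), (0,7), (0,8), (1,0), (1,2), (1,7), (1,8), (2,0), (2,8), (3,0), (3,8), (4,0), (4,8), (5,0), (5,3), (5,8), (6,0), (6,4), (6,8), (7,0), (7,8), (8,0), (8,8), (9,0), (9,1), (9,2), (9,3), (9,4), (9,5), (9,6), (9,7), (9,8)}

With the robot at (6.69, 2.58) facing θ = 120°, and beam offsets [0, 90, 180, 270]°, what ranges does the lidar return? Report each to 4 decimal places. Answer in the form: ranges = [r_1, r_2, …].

beam 1: φ=0°, α=120°
  direction (-0.5000, 0.8660); cell (6,2); t to first gridline: x 1.3800, y 0.4850 (then +2.0000 / +1.1547)
    (6,3) via y @ 0.4850
    (5,3) via x @ 1.3800  # hit
  → r_1 = 1.3800
beam 2: φ=90°, α=210°
  direction (-0.8660, -0.5000); cell (6,2); t to first gridline: x 0.7967, y 1.1600 (then +1.1547 / +2.0000)
    (5,2) via x @ 0.7967
    (5,1) via y @ 1.1600
    (4,1) via x @ 1.9514
    (3,1) via x @ 3.1061
    (3,0) via y @ 3.1600  # hit
  → r_2 = 3.1600
beam 3: φ=180°, α=300°
  direction (0.5000, -0.8660); cell (6,2); t to first gridline: x 0.6200, y 0.6697 (then +2.0000 / +1.1547)
    (7,2) via x @ 0.6200
    (7,1) via y @ 0.6697
    (7,0) via y @ 1.8244  # hit
  → r_3 = 1.8244
beam 4: φ=270°, α=30°
  direction (0.8660, 0.5000); cell (6,2); t to first gridline: x 0.3580, y 0.8400 (then +1.1547 / +2.0000)
    (7,2) via x @ 0.3580
    (7,3) via y @ 0.8400
    (8,3) via x @ 1.5127
    (9,3) via x @ 2.6674  # hit
  → r_4 = 2.6674

ranges = [1.3800, 3.1600, 1.8244, 2.6674]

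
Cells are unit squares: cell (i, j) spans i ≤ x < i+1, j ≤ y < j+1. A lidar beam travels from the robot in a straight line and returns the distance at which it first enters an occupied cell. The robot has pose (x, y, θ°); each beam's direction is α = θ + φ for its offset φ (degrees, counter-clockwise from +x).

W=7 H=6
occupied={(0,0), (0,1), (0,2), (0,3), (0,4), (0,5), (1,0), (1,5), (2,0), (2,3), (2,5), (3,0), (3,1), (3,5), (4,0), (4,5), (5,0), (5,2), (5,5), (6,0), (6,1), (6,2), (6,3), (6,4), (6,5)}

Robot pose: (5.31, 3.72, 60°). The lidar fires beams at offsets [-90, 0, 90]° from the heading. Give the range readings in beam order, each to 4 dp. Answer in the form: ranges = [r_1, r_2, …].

beam 1: φ=-90°, α=330°
  direction (0.8660, -0.5000); cell (5,3); t to first gridline: x 0.7967, y 1.4400 (then +1.1547 / +2.0000)
    (6,3) via x @ 0.7967  # hit
  → r_1 = 0.7967
beam 2: φ=0°, α=60°
  direction (0.5000, 0.8660); cell (5,3); t to first gridline: x 1.3800, y 0.3233 (then +2.0000 / +1.1547)
    (5,4) via y @ 0.3233
    (6,4) via x @ 1.3800  # hit
  → r_2 = 1.3800
beam 3: φ=90°, α=150°
  direction (-0.8660, 0.5000); cell (5,3); t to first gridline: x 0.3580, y 0.5600 (then +1.1547 / +2.0000)
    (4,3) via x @ 0.3580
    (4,4) via y @ 0.5600
    (3,4) via x @ 1.5127
    (3,5) via y @ 2.5600  # hit
  → r_3 = 2.5600

ranges = [0.7967, 1.3800, 2.5600]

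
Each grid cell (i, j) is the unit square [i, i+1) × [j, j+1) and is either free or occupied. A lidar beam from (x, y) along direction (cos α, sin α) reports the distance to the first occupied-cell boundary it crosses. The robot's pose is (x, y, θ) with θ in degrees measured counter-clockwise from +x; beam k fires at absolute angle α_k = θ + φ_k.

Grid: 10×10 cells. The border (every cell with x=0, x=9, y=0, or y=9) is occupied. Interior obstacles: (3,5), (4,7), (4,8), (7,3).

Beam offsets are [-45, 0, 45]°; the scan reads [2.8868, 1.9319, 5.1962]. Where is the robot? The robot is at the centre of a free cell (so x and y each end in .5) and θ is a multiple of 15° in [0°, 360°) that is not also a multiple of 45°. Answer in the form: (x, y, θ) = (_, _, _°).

Candidates: 60 free-cell centres × 16 headings = 960 poses. Raycast each; keep the one whose scan matches to 4 dp.
  (2.5, 7.5, 75°): beam 1 = 1.7321 ≠ 2.8868 ✗
  (7.5, 2.5, 15°): beam 1 = 1.7321 ≠ 2.8868 ✗
  (5.5, 5.5, 195°): beam 1 = 5.1962 ≠ 2.8868 ✗
  (4.5, 6.5, 15°): beam 1 = 5.1962 ≠ 2.8868 ✗
  …
  (5.5, 4.5, 165°): r_1=2.8868, r_2=1.9319, r_3=5.1962 — all match ✓
Unique over the lattice → pose = (5.5, 4.5, 165°).

(x, y, θ) = (5.5, 4.5, 165°)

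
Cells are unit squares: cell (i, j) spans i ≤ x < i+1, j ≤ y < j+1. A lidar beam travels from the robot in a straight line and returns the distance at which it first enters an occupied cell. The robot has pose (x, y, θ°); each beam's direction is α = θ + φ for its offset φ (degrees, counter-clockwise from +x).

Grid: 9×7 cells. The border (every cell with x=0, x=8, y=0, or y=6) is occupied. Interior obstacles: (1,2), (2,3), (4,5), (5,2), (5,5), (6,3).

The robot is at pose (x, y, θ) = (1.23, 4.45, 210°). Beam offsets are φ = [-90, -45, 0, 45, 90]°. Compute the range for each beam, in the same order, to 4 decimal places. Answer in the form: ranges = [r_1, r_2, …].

beam 1: φ=-90°, α=120°
  dir = (cos 120°, sin 120°) = (-0.5000, 0.8660); from cell (1,4)
  next x-line at t=0.4600, next y-line at t=0.6351; Δt_x=2.0000, Δt_y=1.1547
    x: enter (0,4) at t=0.4600 ← occupied
  → r_1 = 0.4600
beam 2: φ=-45°, α=165°
  dir = (cos 165°, sin 165°) = (-0.9659, 0.2588); from cell (1,4)
  next x-line at t=0.2381, next y-line at t=2.1250; Δt_x=1.0353, Δt_y=3.8637
    x: enter (0,4) at t=0.2381 ← occupied
  → r_2 = 0.2381
beam 3: φ=0°, α=210°
  dir = (cos 210°, sin 210°) = (-0.8660, -0.5000); from cell (1,4)
  next x-line at t=0.2656, next y-line at t=0.9000; Δt_x=1.1547, Δt_y=2.0000
    x: enter (0,4) at t=0.2656 ← occupied
  → r_3 = 0.2656
beam 4: φ=45°, α=255°
  dir = (cos 255°, sin 255°) = (-0.2588, -0.9659); from cell (1,4)
  next x-line at t=0.8887, next y-line at t=0.4659; Δt_x=3.8637, Δt_y=1.0353
    y: enter (1,3) at t=0.4659
    x: enter (0,3) at t=0.8887 ← occupied
  → r_4 = 0.8887
beam 5: φ=90°, α=300°
  dir = (cos 300°, sin 300°) = (0.5000, -0.8660); from cell (1,4)
  next x-line at t=1.5400, next y-line at t=0.5196; Δt_x=2.0000, Δt_y=1.1547
    y: enter (1,3) at t=0.5196
    x: enter (2,3) at t=1.5400 ← occupied
  → r_5 = 1.5400

ranges = [0.4600, 0.2381, 0.2656, 0.8887, 1.5400]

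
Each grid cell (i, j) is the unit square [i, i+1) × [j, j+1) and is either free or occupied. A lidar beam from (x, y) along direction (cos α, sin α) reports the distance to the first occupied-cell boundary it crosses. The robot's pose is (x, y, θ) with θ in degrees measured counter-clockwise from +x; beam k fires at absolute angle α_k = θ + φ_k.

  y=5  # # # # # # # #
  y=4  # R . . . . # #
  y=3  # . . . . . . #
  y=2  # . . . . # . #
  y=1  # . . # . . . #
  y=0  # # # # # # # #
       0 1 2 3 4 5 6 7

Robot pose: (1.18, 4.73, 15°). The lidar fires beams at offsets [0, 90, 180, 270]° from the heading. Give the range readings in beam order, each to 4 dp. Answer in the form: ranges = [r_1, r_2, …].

ranges = [1.0432, 0.2795, 0.1863, 3.8616]

beam 1: φ=0°, α=15°
  cosα=0.9659 sinα=0.2588 | (1,4) | tMaxX 0.8489 tMaxY 1.0432 | tΔX 1.0353 tΔY 3.8637
    t=0.8489 [x] (2,4)
    t=1.0432 [y] (2,5) — stop
  → r_1 = 1.0432
beam 2: φ=90°, α=105°
  cosα=-0.2588 sinα=0.9659 | (1,4) | tMaxX 0.6955 tMaxY 0.2795 | tΔX 3.8637 tΔY 1.0353
    t=0.2795 [y] (1,5) — stop
  → r_2 = 0.2795
beam 3: φ=180°, α=195°
  cosα=-0.9659 sinα=-0.2588 | (1,4) | tMaxX 0.1863 tMaxY 2.8205 | tΔX 1.0353 tΔY 3.8637
    t=0.1863 [x] (0,4) — stop
  → r_3 = 0.1863
beam 4: φ=270°, α=285°
  cosα=0.2588 sinα=-0.9659 | (1,4) | tMaxX 3.1682 tMaxY 0.7558 | tΔX 3.8637 tΔY 1.0353
    t=0.7558 [y] (1,3)
    t=1.7910 [y] (1,2)
    t=2.8263 [y] (1,1)
    t=3.1682 [x] (2,1)
    t=3.8616 [y] (2,0) — stop
  → r_4 = 3.8616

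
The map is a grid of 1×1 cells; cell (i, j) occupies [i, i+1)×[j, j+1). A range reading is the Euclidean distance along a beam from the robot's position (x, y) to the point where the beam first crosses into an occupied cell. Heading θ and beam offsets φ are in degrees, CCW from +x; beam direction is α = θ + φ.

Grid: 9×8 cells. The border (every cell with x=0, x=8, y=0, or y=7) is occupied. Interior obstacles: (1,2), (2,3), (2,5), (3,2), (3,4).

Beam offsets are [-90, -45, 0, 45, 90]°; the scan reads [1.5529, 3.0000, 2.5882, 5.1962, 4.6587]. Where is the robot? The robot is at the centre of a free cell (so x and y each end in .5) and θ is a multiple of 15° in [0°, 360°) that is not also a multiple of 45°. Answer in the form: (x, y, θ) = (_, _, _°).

(x, y, θ) = (6.5, 5.5, 195°)

Enumerate (i+0.5, j+0.5, θ) over the 37 free cells and 16 admissible headings. For each, cast all 5 beams and compare to the given ranges.
  (1.5, 3.5, 345°): beam 1 = 0.5176 ≠ 1.5529 ✗
  (6.5, 4.5, 165°): beam 1 = 2.5882 ≠ 1.5529 ✗
  (1.5, 1.5, 150°): beam 1 = 0.5774 ≠ 1.5529 ✗
  (3.5, 3.5, 300°): beam 1 = 0.5774 ≠ 1.5529 ✗
  …
  (6.5, 5.5, 195°): r_1=1.5529, r_2=3.0000, r_3=2.5882, r_4=5.1962, r_5=4.6587 — all match ✓
Unique over the lattice → pose = (6.5, 5.5, 195°).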